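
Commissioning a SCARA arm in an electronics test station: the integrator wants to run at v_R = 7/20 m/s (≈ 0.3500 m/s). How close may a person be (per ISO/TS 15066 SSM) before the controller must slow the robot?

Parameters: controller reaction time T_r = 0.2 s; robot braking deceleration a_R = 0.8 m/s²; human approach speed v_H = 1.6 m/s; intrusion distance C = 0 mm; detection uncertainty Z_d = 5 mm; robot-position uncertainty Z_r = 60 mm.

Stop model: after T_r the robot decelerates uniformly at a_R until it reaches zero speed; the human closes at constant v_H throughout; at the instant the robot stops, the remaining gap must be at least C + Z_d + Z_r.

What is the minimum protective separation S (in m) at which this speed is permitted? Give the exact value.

braking lasts T_s = (7/20)/(4/5) = 0.4375 s
robot in T_r: 0.3500·0.2000 = 0.0700 m
robot under decel: 0.3500²/(2·0.8000) = 0.0766 m
human closes 1.6000·0.6375 = 1.0200 m
C+Z_d+Z_r = 0.0000+0.0050+0.0600 = 0.0650 m
S_min ≈ 0.0700+0.0766+1.0200+0.0650  ⇒  S_min = 3941/3200 m

S_min = 3941/3200 m = 1.2316 m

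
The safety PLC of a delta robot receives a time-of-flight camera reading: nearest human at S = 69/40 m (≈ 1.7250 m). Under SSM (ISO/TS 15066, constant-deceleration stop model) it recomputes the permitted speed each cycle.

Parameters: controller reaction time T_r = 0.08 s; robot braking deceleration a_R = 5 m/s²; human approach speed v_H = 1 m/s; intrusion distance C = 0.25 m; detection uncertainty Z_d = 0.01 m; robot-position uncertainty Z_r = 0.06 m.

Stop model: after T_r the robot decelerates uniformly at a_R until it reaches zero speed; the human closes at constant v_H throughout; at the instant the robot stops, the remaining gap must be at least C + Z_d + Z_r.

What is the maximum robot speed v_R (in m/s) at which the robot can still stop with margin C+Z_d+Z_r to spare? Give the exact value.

v_R_max = 5/2 m/s = 2.5000 m/s

collect terms ⇒ (1/10)·v_R² + (7/25)·v_R + (-53/40) = 0
  disc = (7/25)² − 4·(1/10)·(-53/40) = 1521/2500 ; √disc = 39/50
  v_R = (−(7/25) + 39/50) / (2·(1/10)) = 5/2 m/s
check:
braking lasts T_s = (5/2)/5 = 0.5000 s
robot in T_r: 2.5000·0.0800 = 0.2000 m
robot covers 2.5000·0.5000 − ½·5.0000·0.5000² = 0.6250 m while stopping
human closes 1.0000·0.5800 = 0.5800 m
C+Z_d+Z_r = 0.2500+0.0100+0.0600 = 0.3200 m
sum ≈ 0.2000+0.6250+0.5800+0.3200 ≈ 1.7250 m = S ✓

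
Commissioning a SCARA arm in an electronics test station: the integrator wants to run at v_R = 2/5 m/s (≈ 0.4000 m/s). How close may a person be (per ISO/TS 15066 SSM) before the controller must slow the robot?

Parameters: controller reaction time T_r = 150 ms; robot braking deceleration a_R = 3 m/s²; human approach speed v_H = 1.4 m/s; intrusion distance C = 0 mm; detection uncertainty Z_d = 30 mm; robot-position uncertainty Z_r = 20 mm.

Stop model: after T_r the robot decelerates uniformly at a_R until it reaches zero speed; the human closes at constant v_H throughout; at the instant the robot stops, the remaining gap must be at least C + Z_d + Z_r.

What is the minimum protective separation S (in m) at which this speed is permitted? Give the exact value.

braking lasts T_s = (2/5)/3 = 0.1333 s
reaction-phase robot travel = 0.4000·0.1500 = 0.0600 m
robot covers 0.4000·0.1333 − ½·3.0000·0.1333² = 0.0267 m while stopping
human closes 1.4000·0.2833 = 0.3967 m
margins: 0.0000+0.0300+0.0200 = 0.0500 m
S_min ≈ 0.0600+0.0267+0.3967+0.0500  ⇒  S_min = 8/15 m

S_min = 8/15 m = 0.5333 m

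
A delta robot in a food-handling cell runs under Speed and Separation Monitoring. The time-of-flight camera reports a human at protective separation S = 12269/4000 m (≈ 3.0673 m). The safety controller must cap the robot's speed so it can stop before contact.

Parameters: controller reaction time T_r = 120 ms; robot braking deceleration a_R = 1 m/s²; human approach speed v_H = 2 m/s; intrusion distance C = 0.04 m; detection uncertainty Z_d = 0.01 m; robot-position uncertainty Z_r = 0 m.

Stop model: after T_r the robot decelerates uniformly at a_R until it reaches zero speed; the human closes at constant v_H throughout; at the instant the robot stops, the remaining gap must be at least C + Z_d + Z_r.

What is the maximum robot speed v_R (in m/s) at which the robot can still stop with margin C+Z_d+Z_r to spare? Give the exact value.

at the boundary: (1/2)·v² + (53/25)·v + (-11109/4000) = 0
  disc = (53/25)² − 4·(1/2)·(-11109/4000) = 100489/10000 ; √disc = 317/100
  v_R = (−(53/25) + 317/100) / (2·(1/2)) = 21/20 m/s
check:
stop time T_s = (21/20)/1 = 1.0500 s
reaction-phase robot travel = 1.0500·0.1200 = 0.1260 m
braking distance = 1.0500²/(2·1.0000) = 0.5513 m
human over T_r+T_s: 2.0000·(0.1200+1.0500) = 2.3400 m
margins: 0.0400+0.0100+0.0000 = 0.0500 m
sum ≈ 0.1260+0.5513+2.3400+0.0500 ≈ 3.0673 m = S ✓

v_R_max = 21/20 m/s = 1.0500 m/s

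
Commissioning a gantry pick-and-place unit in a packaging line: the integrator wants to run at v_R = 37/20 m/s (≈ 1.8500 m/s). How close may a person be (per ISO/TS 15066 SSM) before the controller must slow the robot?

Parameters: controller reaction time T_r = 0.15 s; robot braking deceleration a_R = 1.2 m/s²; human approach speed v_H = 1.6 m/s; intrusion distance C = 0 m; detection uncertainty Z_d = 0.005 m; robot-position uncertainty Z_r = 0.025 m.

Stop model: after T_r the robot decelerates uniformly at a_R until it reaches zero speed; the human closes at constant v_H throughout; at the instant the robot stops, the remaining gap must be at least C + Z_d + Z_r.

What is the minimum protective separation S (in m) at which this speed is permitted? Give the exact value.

S_min = 21313/4800 m = 4.4402 m

stop time T_s = (37/20)/(6/5) = 1.5417 s
reaction-phase robot travel = 1.8500·0.1500 = 0.2775 m
braking distance = 1.8500²/(2·1.2000) = 1.4260 m
person approaches 1.6000·(0.1500+1.5417) = 2.7067 m
C+Z_d+Z_r = 0.0000+0.0050+0.0250 = 0.0300 m
S_min ≈ 0.2775+1.4260+2.7067+0.0300  ⇒  S_min = 21313/4800 m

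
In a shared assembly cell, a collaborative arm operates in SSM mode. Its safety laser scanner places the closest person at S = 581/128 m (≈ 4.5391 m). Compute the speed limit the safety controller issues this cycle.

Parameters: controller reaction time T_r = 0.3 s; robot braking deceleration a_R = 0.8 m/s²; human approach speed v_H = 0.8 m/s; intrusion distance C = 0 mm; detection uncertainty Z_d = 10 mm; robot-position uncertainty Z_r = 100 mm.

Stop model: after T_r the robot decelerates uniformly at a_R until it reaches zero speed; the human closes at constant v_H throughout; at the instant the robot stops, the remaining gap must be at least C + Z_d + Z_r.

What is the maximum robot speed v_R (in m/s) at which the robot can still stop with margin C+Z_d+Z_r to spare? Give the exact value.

collect terms ⇒ (5/8)·v_R² + (13/10)·v_R + (-2681/640) = 0
  disc = (13/10)² − 4·(5/8)·(-2681/640) = 77841/6400 ; √disc = 279/80
  v_R = (−(13/10) + 279/80) / (2·(5/8)) = 7/4 m/s
check:
braking lasts T_s = (7/4)/(4/5) = 2.1875 s
reaction-phase robot travel = 1.7500·0.3000 = 0.5250 m
robot covers 1.7500·2.1875 − ½·0.8000·2.1875² = 1.9141 m while stopping
human over T_r+T_s: 0.8000·(0.3000+2.1875) = 1.9900 m
C+Z_d+Z_r = 0.0000+0.0100+0.1000 = 0.1100 m
sum ≈ 0.5250+1.9141+1.9900+0.1100 ≈ 4.5391 m = S ✓

v_R_max = 7/4 m/s = 1.7500 m/s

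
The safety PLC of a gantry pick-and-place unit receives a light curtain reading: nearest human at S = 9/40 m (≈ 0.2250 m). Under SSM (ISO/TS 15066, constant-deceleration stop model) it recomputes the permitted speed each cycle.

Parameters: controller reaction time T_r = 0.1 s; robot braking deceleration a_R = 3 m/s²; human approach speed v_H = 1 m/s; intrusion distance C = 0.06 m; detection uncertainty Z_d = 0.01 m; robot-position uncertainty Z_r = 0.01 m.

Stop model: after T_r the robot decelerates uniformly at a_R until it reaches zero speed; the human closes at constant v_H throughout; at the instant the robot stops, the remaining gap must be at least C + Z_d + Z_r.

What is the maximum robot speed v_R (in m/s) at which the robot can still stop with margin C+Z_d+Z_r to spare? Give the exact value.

v_R_max = 1/10 m/s = 0.1000 m/s

collect terms ⇒ (1/6)·v_R² + (13/30)·v_R + (-9/200) = 0
  disc = (13/30)² − 4·(1/6)·(-9/200) = 49/225 ; √disc = 7/15
  v_R = (−(13/30) + 7/15) / (2·(1/6)) = 1/10 m/s
check:
braking lasts T_s = (1/10)/3 = 0.0333 s
robot covers v_R·T_r = 0.1000·0.1000 = 0.0100 m before braking
robot under decel: 0.1000²/(2·3.0000) = 0.0017 m
human closes 1.0000·0.1333 = 0.1333 m
residual clearance needed = 0.0600+0.0100+0.0100 = 0.0800 m
sum ≈ 0.0100+0.0017+0.1333+0.0800 ≈ 0.2250 m = S ✓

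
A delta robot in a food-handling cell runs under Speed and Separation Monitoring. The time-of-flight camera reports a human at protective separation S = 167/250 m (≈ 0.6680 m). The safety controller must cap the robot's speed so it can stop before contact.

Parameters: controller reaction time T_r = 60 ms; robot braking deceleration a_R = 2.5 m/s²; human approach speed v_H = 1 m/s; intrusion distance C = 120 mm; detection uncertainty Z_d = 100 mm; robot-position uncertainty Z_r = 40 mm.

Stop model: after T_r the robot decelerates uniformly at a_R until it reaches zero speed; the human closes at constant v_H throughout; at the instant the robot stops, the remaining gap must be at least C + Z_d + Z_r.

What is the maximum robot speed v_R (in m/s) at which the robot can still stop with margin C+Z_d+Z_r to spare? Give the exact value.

at the boundary: (1/5)·v² + (23/50)·v + (-87/250) = 0
  disc = (23/50)² − 4·(1/5)·(-87/250) = 49/100 ; √disc = 7/10
  v_R = (−(23/50) + 7/10) / (2·(1/5)) = 3/5 m/s
check:
stop time T_s = (3/5)/(5/2) = 0.2400 s
robot covers v_R·T_r = 0.6000·0.0600 = 0.0360 m before braking
robot under decel: 0.6000²/(2·2.5000) = 0.0720 m
person approaches 1.0000·(0.0600+0.2400) = 0.3000 m
C+Z_d+Z_r = 0.1200+0.1000+0.0400 = 0.2600 m
sum ≈ 0.0360+0.0720+0.3000+0.2600 ≈ 0.6680 m = S ✓

v_R_max = 3/5 m/s = 0.6000 m/s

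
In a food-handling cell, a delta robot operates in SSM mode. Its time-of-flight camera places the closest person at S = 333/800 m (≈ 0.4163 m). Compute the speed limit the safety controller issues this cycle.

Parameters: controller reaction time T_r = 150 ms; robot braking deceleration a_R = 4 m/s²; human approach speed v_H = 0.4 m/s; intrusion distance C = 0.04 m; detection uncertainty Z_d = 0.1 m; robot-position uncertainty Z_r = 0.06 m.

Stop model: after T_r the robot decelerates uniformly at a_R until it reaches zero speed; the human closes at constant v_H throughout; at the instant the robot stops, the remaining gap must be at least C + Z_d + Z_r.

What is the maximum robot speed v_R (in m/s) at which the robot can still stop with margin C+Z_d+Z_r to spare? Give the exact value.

v_R_max = 1/2 m/s = 0.5000 m/s

quadratic (1/8)·v² + (1/4)·v + (-5/32) = 0
  disc = (1/4)² − 4·(1/8)·(-5/32) = 9/64 ; √disc = 3/8
  v_R = (−(1/4) + 3/8) / (2·(1/8)) = 1/2 m/s
check:
T_s = v_R/a_R = (1/2)/4 = 0.1250 s
robot in T_r: 0.5000·0.1500 = 0.0750 m
robot under decel: 0.5000²/(2·4.0000) = 0.0312 m
human closes 0.4000·0.2750 = 0.1100 m
margins: 0.0400+0.1000+0.0600 = 0.2000 m
sum ≈ 0.0750+0.0312+0.1100+0.2000 ≈ 0.4163 m = S ✓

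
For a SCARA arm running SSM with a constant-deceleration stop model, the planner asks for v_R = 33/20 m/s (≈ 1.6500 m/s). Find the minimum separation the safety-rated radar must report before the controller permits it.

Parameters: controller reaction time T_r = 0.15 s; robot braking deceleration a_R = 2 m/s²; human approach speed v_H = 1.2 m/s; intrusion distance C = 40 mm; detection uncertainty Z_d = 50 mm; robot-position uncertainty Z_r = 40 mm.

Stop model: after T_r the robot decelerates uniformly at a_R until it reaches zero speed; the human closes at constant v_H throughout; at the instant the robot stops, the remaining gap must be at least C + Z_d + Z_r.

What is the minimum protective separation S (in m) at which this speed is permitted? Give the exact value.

S_min = 713/320 m = 2.2281 m

braking lasts T_s = (33/20)/2 = 0.8250 s
robot covers v_R·T_r = 1.6500·0.1500 = 0.2475 m before braking
robot under decel: 1.6500²/(2·2.0000) = 0.6806 m
person approaches 1.2000·(0.1500+0.8250) = 1.1700 m
C+Z_d+Z_r = 0.0400+0.0500+0.0400 = 0.1300 m
S_min ≈ 0.2475+0.6806+1.1700+0.1300  ⇒  S_min = 713/320 m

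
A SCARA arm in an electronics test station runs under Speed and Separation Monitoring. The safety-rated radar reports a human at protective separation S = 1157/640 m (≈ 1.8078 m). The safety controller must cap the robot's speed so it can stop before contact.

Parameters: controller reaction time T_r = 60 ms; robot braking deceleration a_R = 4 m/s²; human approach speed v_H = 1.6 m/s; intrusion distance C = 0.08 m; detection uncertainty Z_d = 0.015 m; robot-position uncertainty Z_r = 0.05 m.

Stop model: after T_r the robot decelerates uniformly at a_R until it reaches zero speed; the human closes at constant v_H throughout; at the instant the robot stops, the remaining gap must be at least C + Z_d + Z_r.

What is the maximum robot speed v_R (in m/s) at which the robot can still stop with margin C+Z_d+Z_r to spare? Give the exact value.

collect terms ⇒ (1/8)·v_R² + (23/50)·v_R + (-25069/16000) = 0
  disc = (23/50)² − 4·(1/8)·(-25069/16000) = 159201/160000 ; √disc = 399/400
  v_R = (−(23/50) + 399/400) / (2·(1/8)) = 43/20 m/s
check:
T_s = v_R/a_R = (43/20)/4 = 0.5375 s
reaction-phase robot travel = 2.1500·0.0600 = 0.1290 m
robot covers 2.1500·0.5375 − ½·4.0000·0.5375² = 0.5778 m while stopping
human over T_r+T_s: 1.6000·(0.0600+0.5375) = 0.9560 m
margins: 0.0800+0.0150+0.0500 = 0.1450 m
sum ≈ 0.1290+0.5778+0.9560+0.1450 ≈ 1.8078 m = S ✓

v_R_max = 43/20 m/s = 2.1500 m/s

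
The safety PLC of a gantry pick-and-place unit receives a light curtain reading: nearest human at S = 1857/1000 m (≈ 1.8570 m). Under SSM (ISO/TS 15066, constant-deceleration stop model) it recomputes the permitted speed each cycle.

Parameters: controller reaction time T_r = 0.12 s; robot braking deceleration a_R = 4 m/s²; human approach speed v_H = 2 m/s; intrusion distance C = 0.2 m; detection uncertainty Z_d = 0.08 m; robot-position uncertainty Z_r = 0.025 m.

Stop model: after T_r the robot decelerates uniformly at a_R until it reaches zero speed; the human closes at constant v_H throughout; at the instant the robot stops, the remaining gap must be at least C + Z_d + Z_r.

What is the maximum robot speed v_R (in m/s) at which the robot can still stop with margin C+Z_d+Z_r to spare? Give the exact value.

quadratic (1/8)·v² + (31/50)·v + (-164/125) = 0
  disc = (31/50)² − 4·(1/8)·(-164/125) = 2601/2500 ; √disc = 51/50
  v_R = (−(31/50) + 51/50) / (2·(1/8)) = 8/5 m/s
check:
stop time T_s = (8/5)/4 = 0.4000 s
reaction-phase robot travel = 1.6000·0.1200 = 0.1920 m
robot under decel: 1.6000²/(2·4.0000) = 0.3200 m
person approaches 2.0000·(0.1200+0.4000) = 1.0400 m
residual clearance needed = 0.2000+0.0800+0.0250 = 0.3050 m
sum ≈ 0.1920+0.3200+1.0400+0.3050 ≈ 1.8570 m = S ✓

v_R_max = 8/5 m/s = 1.6000 m/s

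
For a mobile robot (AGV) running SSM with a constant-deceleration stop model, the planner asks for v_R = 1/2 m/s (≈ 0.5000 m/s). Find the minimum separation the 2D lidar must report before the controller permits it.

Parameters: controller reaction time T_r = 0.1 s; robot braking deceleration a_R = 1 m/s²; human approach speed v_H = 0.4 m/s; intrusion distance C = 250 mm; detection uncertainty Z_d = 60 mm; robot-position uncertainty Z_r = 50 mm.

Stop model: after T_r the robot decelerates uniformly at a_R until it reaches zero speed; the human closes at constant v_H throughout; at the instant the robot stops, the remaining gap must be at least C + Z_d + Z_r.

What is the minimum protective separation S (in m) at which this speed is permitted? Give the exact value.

braking lasts T_s = (1/2)/1 = 0.5000 s
reaction-phase robot travel = 0.5000·0.1000 = 0.0500 m
braking distance = 0.5000²/(2·1.0000) = 0.1250 m
person approaches 0.4000·(0.1000+0.5000) = 0.2400 m
margins: 0.2500+0.0600+0.0500 = 0.3600 m
S_min ≈ 0.0500+0.1250+0.2400+0.3600  ⇒  S_min = 31/40 m

S_min = 31/40 m = 0.7750 m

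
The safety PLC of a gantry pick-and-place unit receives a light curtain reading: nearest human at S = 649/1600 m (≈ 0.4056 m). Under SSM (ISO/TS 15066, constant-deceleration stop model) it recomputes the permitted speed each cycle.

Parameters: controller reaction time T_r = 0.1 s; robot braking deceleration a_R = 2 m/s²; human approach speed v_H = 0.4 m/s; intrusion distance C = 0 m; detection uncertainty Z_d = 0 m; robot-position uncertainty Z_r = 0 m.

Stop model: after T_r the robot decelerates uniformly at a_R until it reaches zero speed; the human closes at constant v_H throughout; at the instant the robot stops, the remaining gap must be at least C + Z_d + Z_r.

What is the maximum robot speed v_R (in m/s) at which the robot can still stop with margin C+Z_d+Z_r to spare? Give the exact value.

v_R_max = 3/4 m/s = 0.7500 m/s

collect terms ⇒ (1/4)·v_R² + (3/10)·v_R + (-117/320) = 0
  disc = (3/10)² − 4·(1/4)·(-117/320) = 729/1600 ; √disc = 27/40
  v_R = (−(3/10) + 27/40) / (2·(1/4)) = 3/4 m/s
check:
braking lasts T_s = (3/4)/2 = 0.3750 s
reaction-phase robot travel = 0.7500·0.1000 = 0.0750 m
robot covers 0.7500·0.3750 − ½·2.0000·0.3750² = 0.1406 m while stopping
person approaches 0.4000·(0.1000+0.3750) = 0.1900 m
C+Z_d+Z_r = 0.0000+0.0000+0.0000 = 0.0000 m
sum ≈ 0.0750+0.1406+0.1900+0.0000 ≈ 0.4056 m = S ✓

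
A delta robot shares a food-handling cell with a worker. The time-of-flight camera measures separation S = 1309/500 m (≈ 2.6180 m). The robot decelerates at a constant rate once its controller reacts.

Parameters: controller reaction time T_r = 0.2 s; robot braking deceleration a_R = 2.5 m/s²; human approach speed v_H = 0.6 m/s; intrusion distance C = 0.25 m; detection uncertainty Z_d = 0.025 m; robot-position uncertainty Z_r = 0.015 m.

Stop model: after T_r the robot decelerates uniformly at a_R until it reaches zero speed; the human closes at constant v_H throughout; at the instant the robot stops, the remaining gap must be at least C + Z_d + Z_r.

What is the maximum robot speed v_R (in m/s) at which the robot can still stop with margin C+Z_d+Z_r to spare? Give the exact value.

v_R_max = 12/5 m/s = 2.4000 m/s

quadratic (1/5)·v² + (11/25)·v + (-276/125) = 0
  disc = (11/25)² − 4·(1/5)·(-276/125) = 49/25 ; √disc = 7/5
  v_R = (−(11/25) + 7/5) / (2·(1/5)) = 12/5 m/s
check:
braking lasts T_s = (12/5)/(5/2) = 0.9600 s
robot in T_r: 2.4000·0.2000 = 0.4800 m
robot under decel: 2.4000²/(2·2.5000) = 1.1520 m
human over T_r+T_s: 0.6000·(0.2000+0.9600) = 0.6960 m
C+Z_d+Z_r = 0.2500+0.0250+0.0150 = 0.2900 m
sum ≈ 0.4800+1.1520+0.6960+0.2900 ≈ 2.6180 m = S ✓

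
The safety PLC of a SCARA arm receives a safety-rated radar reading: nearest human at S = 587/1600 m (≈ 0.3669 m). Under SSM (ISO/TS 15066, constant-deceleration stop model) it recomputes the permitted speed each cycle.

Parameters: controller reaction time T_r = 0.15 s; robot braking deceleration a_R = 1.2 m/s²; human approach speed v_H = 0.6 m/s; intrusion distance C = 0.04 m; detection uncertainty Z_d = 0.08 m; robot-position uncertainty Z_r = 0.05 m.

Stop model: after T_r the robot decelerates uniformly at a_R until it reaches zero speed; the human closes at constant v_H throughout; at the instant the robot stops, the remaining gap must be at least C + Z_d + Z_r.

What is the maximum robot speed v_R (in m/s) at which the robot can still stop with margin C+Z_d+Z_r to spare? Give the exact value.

collect terms ⇒ (5/12)·v_R² + (13/20)·v_R + (-171/1600) = 0
  disc = (13/20)² − 4·(5/12)·(-171/1600) = 961/1600 ; √disc = 31/40
  v_R = (−(13/20) + 31/40) / (2·(5/12)) = 3/20 m/s
check:
T_s = v_R/a_R = (3/20)/(6/5) = 0.1250 s
reaction-phase robot travel = 0.1500·0.1500 = 0.0225 m
robot under decel: 0.1500²/(2·1.2000) = 0.0094 m
human over T_r+T_s: 0.6000·(0.1500+0.1250) = 0.1650 m
residual clearance needed = 0.0400+0.0800+0.0500 = 0.1700 m
sum ≈ 0.0225+0.0094+0.1650+0.1700 ≈ 0.3669 m = S ✓

v_R_max = 3/20 m/s = 0.1500 m/s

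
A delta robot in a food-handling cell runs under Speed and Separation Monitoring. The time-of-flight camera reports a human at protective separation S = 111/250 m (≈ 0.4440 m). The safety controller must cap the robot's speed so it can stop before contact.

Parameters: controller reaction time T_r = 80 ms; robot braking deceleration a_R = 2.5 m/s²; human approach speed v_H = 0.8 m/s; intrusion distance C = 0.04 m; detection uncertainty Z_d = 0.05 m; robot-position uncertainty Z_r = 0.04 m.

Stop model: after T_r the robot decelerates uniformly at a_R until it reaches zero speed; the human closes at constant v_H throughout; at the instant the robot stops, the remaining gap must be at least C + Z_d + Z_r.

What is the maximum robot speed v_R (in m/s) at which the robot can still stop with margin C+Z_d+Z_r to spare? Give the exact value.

collect terms ⇒ (1/5)·v_R² + (2/5)·v_R + (-1/4) = 0
  disc = (2/5)² − 4·(1/5)·(-1/4) = 9/25 ; √disc = 3/5
  v_R = (−(2/5) + 3/5) / (2·(1/5)) = 1/2 m/s
check:
T_s = v_R/a_R = (1/2)/(5/2) = 0.2000 s
robot covers v_R·T_r = 0.5000·0.0800 = 0.0400 m before braking
robot covers 0.5000·0.2000 − ½·2.5000·0.2000² = 0.0500 m while stopping
human closes 0.8000·0.2800 = 0.2240 m
C+Z_d+Z_r = 0.0400+0.0500+0.0400 = 0.1300 m
sum ≈ 0.0400+0.0500+0.2240+0.1300 ≈ 0.4440 m = S ✓

v_R_max = 1/2 m/s = 0.5000 m/s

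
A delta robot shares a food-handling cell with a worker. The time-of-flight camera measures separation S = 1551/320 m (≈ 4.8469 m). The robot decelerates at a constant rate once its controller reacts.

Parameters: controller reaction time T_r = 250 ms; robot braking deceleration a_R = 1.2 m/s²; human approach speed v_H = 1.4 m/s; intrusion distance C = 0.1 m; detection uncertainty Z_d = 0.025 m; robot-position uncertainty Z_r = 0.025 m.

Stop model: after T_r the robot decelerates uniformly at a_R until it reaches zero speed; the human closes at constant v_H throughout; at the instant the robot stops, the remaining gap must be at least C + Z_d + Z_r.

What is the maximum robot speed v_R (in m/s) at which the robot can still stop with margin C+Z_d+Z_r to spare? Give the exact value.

quadratic (5/12)·v² + (17/12)·v + (-1391/320) = 0
  disc = (17/12)² − 4·(5/12)·(-1391/320) = 5329/576 ; √disc = 73/24
  v_R = (−(17/12) + 73/24) / (2·(5/12)) = 39/20 m/s
check:
T_s = v_R/a_R = (39/20)/(6/5) = 1.6250 s
robot in T_r: 1.9500·0.2500 = 0.4875 m
robot under decel: 1.9500²/(2·1.2000) = 1.5844 m
person approaches 1.4000·(0.2500+1.6250) = 2.6250 m
margins: 0.1000+0.0250+0.0250 = 0.1500 m
sum ≈ 0.4875+1.5844+2.6250+0.1500 ≈ 4.8469 m = S ✓

v_R_max = 39/20 m/s = 1.9500 m/s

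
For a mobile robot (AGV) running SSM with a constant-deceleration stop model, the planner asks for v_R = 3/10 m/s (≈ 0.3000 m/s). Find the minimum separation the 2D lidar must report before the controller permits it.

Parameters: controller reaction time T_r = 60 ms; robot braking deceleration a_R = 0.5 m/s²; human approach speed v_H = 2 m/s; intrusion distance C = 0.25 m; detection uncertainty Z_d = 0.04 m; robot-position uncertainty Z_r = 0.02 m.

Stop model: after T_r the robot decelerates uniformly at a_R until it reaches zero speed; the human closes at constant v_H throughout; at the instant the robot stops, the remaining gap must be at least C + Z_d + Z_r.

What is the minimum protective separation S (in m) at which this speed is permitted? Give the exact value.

S_min = 869/500 m = 1.7380 m

T_s = v_R/a_R = (3/10)/(1/2) = 0.6000 s
reaction-phase robot travel = 0.3000·0.0600 = 0.0180 m
robot under decel: 0.3000²/(2·0.5000) = 0.0900 m
human over T_r+T_s: 2.0000·(0.0600+0.6000) = 1.3200 m
residual clearance needed = 0.2500+0.0400+0.0200 = 0.3100 m
S_min ≈ 0.0180+0.0900+1.3200+0.3100  ⇒  S_min = 869/500 m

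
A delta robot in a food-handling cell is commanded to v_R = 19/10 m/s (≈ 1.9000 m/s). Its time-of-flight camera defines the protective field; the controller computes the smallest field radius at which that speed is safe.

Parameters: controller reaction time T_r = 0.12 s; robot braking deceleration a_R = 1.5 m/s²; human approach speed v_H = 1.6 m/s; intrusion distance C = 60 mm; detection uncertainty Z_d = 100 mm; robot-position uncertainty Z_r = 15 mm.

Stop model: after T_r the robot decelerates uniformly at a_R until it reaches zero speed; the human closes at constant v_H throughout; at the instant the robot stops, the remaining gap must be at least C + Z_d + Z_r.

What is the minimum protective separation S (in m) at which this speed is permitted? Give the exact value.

braking lasts T_s = (19/10)/(3/2) = 1.2667 s
robot covers v_R·T_r = 1.9000·0.1200 = 0.2280 m before braking
robot covers 1.9000·1.2667 − ½·1.5000·1.2667² = 1.2033 m while stopping
human closes 1.6000·1.3867 = 2.2187 m
residual clearance needed = 0.0600+0.1000+0.0150 = 0.1750 m
S_min ≈ 0.2280+1.2033+2.2187+0.1750  ⇒  S_min = 153/40 m

S_min = 153/40 m = 3.8250 m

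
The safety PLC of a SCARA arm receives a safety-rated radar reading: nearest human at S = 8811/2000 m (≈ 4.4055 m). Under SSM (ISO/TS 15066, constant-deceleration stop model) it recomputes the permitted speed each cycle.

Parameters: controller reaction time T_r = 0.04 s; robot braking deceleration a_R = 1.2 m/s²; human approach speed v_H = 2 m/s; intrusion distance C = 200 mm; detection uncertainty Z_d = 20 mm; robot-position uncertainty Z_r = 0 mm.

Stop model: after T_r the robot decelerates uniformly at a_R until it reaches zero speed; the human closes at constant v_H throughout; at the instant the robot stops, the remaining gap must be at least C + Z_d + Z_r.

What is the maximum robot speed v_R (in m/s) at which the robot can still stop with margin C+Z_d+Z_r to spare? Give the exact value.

v_R_max = 17/10 m/s = 1.7000 m/s

at the boundary: (5/12)·v² + (128/75)·v + (-8211/2000) = 0
  disc = (128/75)² − 4·(5/12)·(-8211/2000) = 877969/90000 ; √disc = 937/300
  v_R = (−(128/75) + 937/300) / (2·(5/12)) = 17/10 m/s
check:
braking lasts T_s = (17/10)/(6/5) = 1.4167 s
robot covers v_R·T_r = 1.7000·0.0400 = 0.0680 m before braking
robot covers 1.7000·1.4167 − ½·1.2000·1.4167² = 1.2042 m while stopping
human over T_r+T_s: 2.0000·(0.0400+1.4167) = 2.9133 m
C+Z_d+Z_r = 0.2000+0.0200+0.0000 = 0.2200 m
sum ≈ 0.0680+1.2042+2.9133+0.2200 ≈ 4.4055 m = S ✓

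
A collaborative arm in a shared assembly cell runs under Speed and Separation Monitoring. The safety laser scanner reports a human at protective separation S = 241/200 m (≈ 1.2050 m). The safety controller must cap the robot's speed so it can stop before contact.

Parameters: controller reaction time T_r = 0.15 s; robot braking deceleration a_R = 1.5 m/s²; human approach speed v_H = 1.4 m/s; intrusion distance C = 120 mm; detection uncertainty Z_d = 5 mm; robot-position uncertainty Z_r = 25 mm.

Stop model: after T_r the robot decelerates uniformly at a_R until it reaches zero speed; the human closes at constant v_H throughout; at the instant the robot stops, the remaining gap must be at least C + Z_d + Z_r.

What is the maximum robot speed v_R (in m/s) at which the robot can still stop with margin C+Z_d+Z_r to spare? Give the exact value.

at the boundary: (1/3)·v² + (13/12)·v + (-169/200) = 0
  disc = (13/12)² − 4·(1/3)·(-169/200) = 8281/3600 ; √disc = 91/60
  v_R = (−(13/12) + 91/60) / (2·(1/3)) = 13/20 m/s
check:
T_s = v_R/a_R = (13/20)/(3/2) = 0.4333 s
reaction-phase robot travel = 0.6500·0.1500 = 0.0975 m
robot under decel: 0.6500²/(2·1.5000) = 0.1408 m
person approaches 1.4000·(0.1500+0.4333) = 0.8167 m
C+Z_d+Z_r = 0.1200+0.0050+0.0250 = 0.1500 m
sum ≈ 0.0975+0.1408+0.8167+0.1500 ≈ 1.2050 m = S ✓

v_R_max = 13/20 m/s = 0.6500 m/s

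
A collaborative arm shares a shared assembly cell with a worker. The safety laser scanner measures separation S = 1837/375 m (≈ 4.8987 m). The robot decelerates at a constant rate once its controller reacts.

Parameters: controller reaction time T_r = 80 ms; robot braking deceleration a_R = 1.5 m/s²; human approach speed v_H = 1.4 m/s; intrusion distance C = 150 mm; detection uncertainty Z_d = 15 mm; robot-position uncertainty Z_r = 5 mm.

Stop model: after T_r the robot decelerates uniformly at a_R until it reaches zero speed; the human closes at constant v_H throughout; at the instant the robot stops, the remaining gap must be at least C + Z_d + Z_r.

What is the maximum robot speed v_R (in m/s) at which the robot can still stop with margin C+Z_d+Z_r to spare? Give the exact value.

v_R_max = 5/2 m/s = 2.5000 m/s

quadratic (1/3)·v² + (76/75)·v + (-277/60) = 0
  disc = (76/75)² − 4·(1/3)·(-277/60) = 4489/625 ; √disc = 67/25
  v_R = (−(76/75) + 67/25) / (2·(1/3)) = 5/2 m/s
check:
braking lasts T_s = (5/2)/(3/2) = 1.6667 s
reaction-phase robot travel = 2.5000·0.0800 = 0.2000 m
robot covers 2.5000·1.6667 − ½·1.5000·1.6667² = 2.0833 m while stopping
human over T_r+T_s: 1.4000·(0.0800+1.6667) = 2.4453 m
residual clearance needed = 0.1500+0.0150+0.0050 = 0.1700 m
sum ≈ 0.2000+2.0833+2.4453+0.1700 ≈ 4.8987 m = S ✓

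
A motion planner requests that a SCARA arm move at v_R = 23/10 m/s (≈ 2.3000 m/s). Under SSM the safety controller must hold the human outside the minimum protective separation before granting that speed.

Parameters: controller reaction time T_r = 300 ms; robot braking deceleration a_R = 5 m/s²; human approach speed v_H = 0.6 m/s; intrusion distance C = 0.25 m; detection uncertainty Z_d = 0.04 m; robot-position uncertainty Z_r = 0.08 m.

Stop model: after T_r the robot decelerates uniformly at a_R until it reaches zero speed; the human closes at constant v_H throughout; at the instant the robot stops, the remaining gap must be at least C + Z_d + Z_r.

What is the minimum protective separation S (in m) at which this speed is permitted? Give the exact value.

T_s = v_R/a_R = (23/10)/5 = 0.4600 s
robot in T_r: 2.3000·0.3000 = 0.6900 m
braking distance = 2.3000²/(2·5.0000) = 0.5290 m
human over T_r+T_s: 0.6000·(0.3000+0.4600) = 0.4560 m
residual clearance needed = 0.2500+0.0400+0.0800 = 0.3700 m
S_min ≈ 0.6900+0.5290+0.4560+0.3700  ⇒  S_min = 409/200 m

S_min = 409/200 m = 2.0450 m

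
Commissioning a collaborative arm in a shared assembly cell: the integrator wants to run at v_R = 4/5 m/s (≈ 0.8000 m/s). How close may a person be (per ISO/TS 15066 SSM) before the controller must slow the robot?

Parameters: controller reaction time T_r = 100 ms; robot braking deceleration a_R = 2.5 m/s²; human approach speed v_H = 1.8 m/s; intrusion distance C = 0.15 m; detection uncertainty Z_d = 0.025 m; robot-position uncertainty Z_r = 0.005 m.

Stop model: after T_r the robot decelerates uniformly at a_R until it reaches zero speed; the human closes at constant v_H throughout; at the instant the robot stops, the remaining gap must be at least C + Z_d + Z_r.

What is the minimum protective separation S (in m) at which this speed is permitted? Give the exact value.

S_min = 143/125 m = 1.1440 m

stop time T_s = (4/5)/(5/2) = 0.3200 s
robot in T_r: 0.8000·0.1000 = 0.0800 m
braking distance = 0.8000²/(2·2.5000) = 0.1280 m
human over T_r+T_s: 1.8000·(0.1000+0.3200) = 0.7560 m
residual clearance needed = 0.1500+0.0250+0.0050 = 0.1800 m
S_min ≈ 0.0800+0.1280+0.7560+0.1800  ⇒  S_min = 143/125 m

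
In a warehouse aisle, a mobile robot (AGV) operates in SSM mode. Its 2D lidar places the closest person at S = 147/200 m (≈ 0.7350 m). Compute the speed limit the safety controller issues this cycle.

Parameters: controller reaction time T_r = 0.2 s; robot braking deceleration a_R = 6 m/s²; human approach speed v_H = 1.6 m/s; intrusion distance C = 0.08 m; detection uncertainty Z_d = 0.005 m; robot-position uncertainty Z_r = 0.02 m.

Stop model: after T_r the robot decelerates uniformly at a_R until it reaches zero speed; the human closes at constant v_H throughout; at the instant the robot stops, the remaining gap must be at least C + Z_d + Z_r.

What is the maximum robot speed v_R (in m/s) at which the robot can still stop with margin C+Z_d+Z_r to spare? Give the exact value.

quadratic (1/12)·v² + (7/15)·v + (-31/100) = 0
  disc = (7/15)² − 4·(1/12)·(-31/100) = 289/900 ; √disc = 17/30
  v_R = (−(7/15) + 17/30) / (2·(1/12)) = 3/5 m/s
check:
braking lasts T_s = (3/5)/6 = 0.1000 s
robot covers v_R·T_r = 0.6000·0.2000 = 0.1200 m before braking
robot covers 0.6000·0.1000 − ½·6.0000·0.1000² = 0.0300 m while stopping
person approaches 1.6000·(0.2000+0.1000) = 0.4800 m
margins: 0.0800+0.0050+0.0200 = 0.1050 m
sum ≈ 0.1200+0.0300+0.4800+0.1050 ≈ 0.7350 m = S ✓

v_R_max = 3/5 m/s = 0.6000 m/s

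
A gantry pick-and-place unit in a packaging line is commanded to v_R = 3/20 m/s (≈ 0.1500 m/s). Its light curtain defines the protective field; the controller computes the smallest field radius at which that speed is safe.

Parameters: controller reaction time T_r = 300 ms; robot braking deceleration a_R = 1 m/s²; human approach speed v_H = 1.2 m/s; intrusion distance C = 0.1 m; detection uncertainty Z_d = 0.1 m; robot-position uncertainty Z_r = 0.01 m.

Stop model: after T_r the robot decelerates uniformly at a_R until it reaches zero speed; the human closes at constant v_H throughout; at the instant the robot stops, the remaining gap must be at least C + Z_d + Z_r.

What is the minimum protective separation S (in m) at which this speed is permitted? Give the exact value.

S_min = 129/160 m = 0.8063 m

T_s = v_R/a_R = (3/20)/1 = 0.1500 s
robot in T_r: 0.1500·0.3000 = 0.0450 m
braking distance = 0.1500²/(2·1.0000) = 0.0112 m
human over T_r+T_s: 1.2000·(0.3000+0.1500) = 0.5400 m
C+Z_d+Z_r = 0.1000+0.1000+0.0100 = 0.2100 m
S_min ≈ 0.0450+0.0112+0.5400+0.2100  ⇒  S_min = 129/160 m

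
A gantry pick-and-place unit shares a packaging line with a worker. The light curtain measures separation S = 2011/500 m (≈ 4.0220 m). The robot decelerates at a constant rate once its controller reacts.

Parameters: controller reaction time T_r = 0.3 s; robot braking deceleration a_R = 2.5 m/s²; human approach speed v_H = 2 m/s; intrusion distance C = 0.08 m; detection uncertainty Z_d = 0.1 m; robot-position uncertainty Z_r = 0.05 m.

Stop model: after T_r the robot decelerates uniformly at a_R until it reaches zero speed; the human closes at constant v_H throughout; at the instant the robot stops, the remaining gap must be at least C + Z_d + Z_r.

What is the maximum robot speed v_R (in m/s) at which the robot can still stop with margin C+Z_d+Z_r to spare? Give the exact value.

collect terms ⇒ (1/5)·v_R² + (11/10)·v_R + (-399/125) = 0
  disc = (11/10)² − 4·(1/5)·(-399/125) = 9409/2500 ; √disc = 97/50
  v_R = (−(11/10) + 97/50) / (2·(1/5)) = 21/10 m/s
check:
stop time T_s = (21/10)/(5/2) = 0.8400 s
reaction-phase robot travel = 2.1000·0.3000 = 0.6300 m
robot under decel: 2.1000²/(2·2.5000) = 0.8820 m
human over T_r+T_s: 2.0000·(0.3000+0.8400) = 2.2800 m
residual clearance needed = 0.0800+0.1000+0.0500 = 0.2300 m
sum ≈ 0.6300+0.8820+2.2800+0.2300 ≈ 4.0220 m = S ✓

v_R_max = 21/10 m/s = 2.1000 m/s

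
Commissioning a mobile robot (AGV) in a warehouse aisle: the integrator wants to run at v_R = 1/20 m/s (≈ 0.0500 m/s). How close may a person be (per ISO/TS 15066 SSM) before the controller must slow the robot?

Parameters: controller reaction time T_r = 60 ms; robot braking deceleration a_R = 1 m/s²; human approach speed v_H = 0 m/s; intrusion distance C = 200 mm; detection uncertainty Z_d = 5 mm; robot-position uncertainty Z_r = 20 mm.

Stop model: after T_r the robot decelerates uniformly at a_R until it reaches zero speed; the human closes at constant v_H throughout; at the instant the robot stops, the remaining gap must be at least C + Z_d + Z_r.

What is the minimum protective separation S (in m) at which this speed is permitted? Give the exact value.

S_min = 917/4000 m = 0.2293 m

T_s = v_R/a_R = (1/20)/1 = 0.0500 s
robot in T_r: 0.0500·0.0600 = 0.0030 m
robot covers 0.0500·0.0500 − ½·1.0000·0.0500² = 0.0013 m while stopping
human over T_r+T_s: 0.0000·(0.0600+0.0500) = 0.0000 m
C+Z_d+Z_r = 0.2000+0.0050+0.0200 = 0.2250 m
S_min ≈ 0.0030+0.0013+0.0000+0.2250  ⇒  S_min = 917/4000 m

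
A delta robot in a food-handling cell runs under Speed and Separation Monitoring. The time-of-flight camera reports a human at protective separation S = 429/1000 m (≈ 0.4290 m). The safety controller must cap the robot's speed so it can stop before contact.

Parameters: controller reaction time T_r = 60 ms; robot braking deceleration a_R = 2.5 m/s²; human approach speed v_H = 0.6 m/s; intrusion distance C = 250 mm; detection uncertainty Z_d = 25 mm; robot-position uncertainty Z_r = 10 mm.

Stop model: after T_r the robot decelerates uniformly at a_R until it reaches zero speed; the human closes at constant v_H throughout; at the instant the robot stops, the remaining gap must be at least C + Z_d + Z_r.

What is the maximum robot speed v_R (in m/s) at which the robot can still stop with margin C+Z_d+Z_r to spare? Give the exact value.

v_R_max = 3/10 m/s = 0.3000 m/s

collect terms ⇒ (1/5)·v_R² + (3/10)·v_R + (-27/250) = 0
  disc = (3/10)² − 4·(1/5)·(-27/250) = 441/2500 ; √disc = 21/50
  v_R = (−(3/10) + 21/50) / (2·(1/5)) = 3/10 m/s
check:
stop time T_s = (3/10)/(5/2) = 0.1200 s
reaction-phase robot travel = 0.3000·0.0600 = 0.0180 m
robot covers 0.3000·0.1200 − ½·2.5000·0.1200² = 0.0180 m while stopping
human over T_r+T_s: 0.6000·(0.0600+0.1200) = 0.1080 m
C+Z_d+Z_r = 0.2500+0.0250+0.0100 = 0.2850 m
sum ≈ 0.0180+0.0180+0.1080+0.2850 ≈ 0.4290 m = S ✓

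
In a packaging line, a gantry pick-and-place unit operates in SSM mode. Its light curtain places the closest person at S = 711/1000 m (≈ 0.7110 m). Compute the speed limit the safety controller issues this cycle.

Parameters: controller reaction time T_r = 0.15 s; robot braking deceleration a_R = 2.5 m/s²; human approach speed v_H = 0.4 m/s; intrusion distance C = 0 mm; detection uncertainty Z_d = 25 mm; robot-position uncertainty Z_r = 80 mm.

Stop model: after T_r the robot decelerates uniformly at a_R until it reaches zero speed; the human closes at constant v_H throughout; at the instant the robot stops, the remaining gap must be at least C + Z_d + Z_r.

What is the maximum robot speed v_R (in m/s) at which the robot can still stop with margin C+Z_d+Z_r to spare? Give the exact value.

v_R_max = 21/20 m/s = 1.0500 m/s

collect terms ⇒ (1/5)·v_R² + (31/100)·v_R + (-273/500) = 0
  disc = (31/100)² − 4·(1/5)·(-273/500) = 5329/10000 ; √disc = 73/100
  v_R = (−(31/100) + 73/100) / (2·(1/5)) = 21/20 m/s
check:
T_s = v_R/a_R = (21/20)/(5/2) = 0.4200 s
robot in T_r: 1.0500·0.1500 = 0.1575 m
braking distance = 1.0500²/(2·2.5000) = 0.2205 m
person approaches 0.4000·(0.1500+0.4200) = 0.2280 m
residual clearance needed = 0.0000+0.0250+0.0800 = 0.1050 m
sum ≈ 0.1575+0.2205+0.2280+0.1050 ≈ 0.7110 m = S ✓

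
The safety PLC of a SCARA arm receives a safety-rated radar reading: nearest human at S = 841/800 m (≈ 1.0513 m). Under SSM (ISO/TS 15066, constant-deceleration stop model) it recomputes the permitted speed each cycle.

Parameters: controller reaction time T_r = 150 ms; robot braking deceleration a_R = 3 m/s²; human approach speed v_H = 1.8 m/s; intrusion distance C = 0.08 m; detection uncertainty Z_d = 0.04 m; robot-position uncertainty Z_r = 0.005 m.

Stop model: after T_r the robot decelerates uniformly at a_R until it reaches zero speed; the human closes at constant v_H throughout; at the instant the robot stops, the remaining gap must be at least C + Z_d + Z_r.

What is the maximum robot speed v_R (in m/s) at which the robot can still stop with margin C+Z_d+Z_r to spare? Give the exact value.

at the boundary: (1/6)·v² + (3/4)·v + (-21/32) = 0
  disc = (3/4)² − 4·(1/6)·(-21/32) = 1 ; √disc = 1
  v_R = (−(3/4) + 1) / (2·(1/6)) = 3/4 m/s
check:
stop time T_s = (3/4)/3 = 0.2500 s
robot covers v_R·T_r = 0.7500·0.1500 = 0.1125 m before braking
braking distance = 0.7500²/(2·3.0000) = 0.0938 m
person approaches 1.8000·(0.1500+0.2500) = 0.7200 m
residual clearance needed = 0.0800+0.0400+0.0050 = 0.1250 m
sum ≈ 0.1125+0.0938+0.7200+0.1250 ≈ 1.0513 m = S ✓

v_R_max = 3/4 m/s = 0.7500 m/s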